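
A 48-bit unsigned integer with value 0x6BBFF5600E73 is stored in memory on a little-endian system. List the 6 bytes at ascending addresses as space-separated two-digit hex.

Split into bytes (most-significant first): 6B BF F5 60 0E 73.
Little-endian: lowest address holds the least-significant byte.
So at ascending addresses the bytes are 73 0E 60 F5 BF 6B.

73 0E 60 F5 BF 6B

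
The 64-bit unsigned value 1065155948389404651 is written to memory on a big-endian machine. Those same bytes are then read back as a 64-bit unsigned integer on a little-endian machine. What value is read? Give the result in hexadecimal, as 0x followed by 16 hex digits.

0xEB0F250EB131C80E

1065155948389404651 in 64-bit hexadecimal is 0x0EC831B10E250FEB.
Stored big-endian, the bytes at ascending addresses are 0E C8 31 B1 0E 25 0F EB.
Read back as little-endian, the first byte is least significant, giving 0xEB0F250EB131C80E.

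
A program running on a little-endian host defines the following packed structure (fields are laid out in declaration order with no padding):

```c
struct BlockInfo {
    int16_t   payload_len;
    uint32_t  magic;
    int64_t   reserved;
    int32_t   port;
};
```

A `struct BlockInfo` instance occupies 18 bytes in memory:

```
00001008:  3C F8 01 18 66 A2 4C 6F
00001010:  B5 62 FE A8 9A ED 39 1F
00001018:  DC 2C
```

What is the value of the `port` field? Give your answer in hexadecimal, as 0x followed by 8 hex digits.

0x2CDC1F39

`port` follows `payload_len` (2 B), `magic` (4 B), `reserved` (8 B), so it starts at offset 2 + 4 + 8 = 14 and occupies 4 bytes.
Bytes at offsets 14..17: 39 1F DC 2C.
In little-endian order the low byte comes first in memory.
Reassemble most-significant byte first: 2C DC 1F 39 → 0x2CDC1F39.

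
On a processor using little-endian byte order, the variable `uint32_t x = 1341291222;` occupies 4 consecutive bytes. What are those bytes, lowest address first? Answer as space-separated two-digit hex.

1341291222 in hexadecimal, padded to 32 bits, is 0x4FF27AD6.
Split into bytes (most-significant first): 4F F2 7A D6.
In little-endian order the low byte comes first in memory.
So at ascending addresses the bytes are D6 7A F2 4F.

D6 7A F2 4F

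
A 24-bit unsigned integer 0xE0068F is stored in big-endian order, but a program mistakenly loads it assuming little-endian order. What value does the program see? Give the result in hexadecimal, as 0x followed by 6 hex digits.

0x8F06E0

Stored big-endian, the bytes at ascending addresses are E0 06 8F.
Read back as little-endian, the first byte is least significant, giving 0x8F06E0.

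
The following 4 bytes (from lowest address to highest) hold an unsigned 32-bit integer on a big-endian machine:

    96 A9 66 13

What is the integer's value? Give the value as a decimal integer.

Big-endian: lowest address holds the most-significant byte.
The bytes are already most-significant first: 0x96A96613.
0x96A96613 = 2527684115.

2527684115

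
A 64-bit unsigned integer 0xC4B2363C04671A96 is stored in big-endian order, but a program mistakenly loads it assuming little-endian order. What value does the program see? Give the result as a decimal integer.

Stored big-endian, the bytes at ascending addresses are C4 B2 36 3C 04 67 1A 96.
Read back as little-endian, the first byte is least significant, giving 0x961A67043C36B2C4.
0x961A67043C36B2C4 = 10816070722971415236.

10816070722971415236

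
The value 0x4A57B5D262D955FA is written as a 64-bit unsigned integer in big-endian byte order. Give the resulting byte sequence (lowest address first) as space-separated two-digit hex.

4A 57 B5 D2 62 D9 55 FA

Split into bytes (most-significant first): 4A 57 B5 D2 62 D9 55 FA.
Big-endian stores the most-significant byte at the lowest address.
So the memory order matches the most-significant-first order: 4A 57 B5 D2 62 D9 55 FA.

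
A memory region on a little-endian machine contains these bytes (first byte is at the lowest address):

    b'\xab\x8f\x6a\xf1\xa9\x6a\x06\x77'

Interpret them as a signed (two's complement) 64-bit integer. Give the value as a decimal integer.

8576659818505998251

Little-endian stores the least-significant byte at the lowest address.
Reassemble most-significant byte first: 77 06 6A A9 F1 6A 8F AB → 0x77066AA9F16A8FAB.
0x77066AA9F16A8FAB = 8576659818505998251.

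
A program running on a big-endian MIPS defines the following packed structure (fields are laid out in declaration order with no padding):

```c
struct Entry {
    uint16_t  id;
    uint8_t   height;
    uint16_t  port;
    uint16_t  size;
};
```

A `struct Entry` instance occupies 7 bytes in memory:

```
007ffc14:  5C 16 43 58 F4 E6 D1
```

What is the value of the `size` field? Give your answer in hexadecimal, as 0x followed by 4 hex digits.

`size` follows `id` (2 B), `height` (1 B), `port` (2 B), so it starts at offset 2 + 1 + 2 = 5 and occupies 2 bytes.
Bytes at offsets 5..6: E6 D1.
In big-endian order the high byte comes first in memory.
The bytes are already most-significant first: 0xE6D1.

0xE6D1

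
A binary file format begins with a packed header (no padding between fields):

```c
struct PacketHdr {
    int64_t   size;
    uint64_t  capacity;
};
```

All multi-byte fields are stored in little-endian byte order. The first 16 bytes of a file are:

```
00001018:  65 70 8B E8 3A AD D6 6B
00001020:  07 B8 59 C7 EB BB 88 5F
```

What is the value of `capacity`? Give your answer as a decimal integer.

`capacity` follows `size` (8 bytes), so it starts at byte offset 8 and occupies 8 bytes.
Bytes at offsets 8..15: 07 B8 59 C7 EB BB 88 5F.
In little-endian order the low byte comes first in memory.
Reassemble most-significant byte first: 5F 88 BB EB C7 59 B8 07 → 0x5F88BBEBC759B807.
0x5F88BBEBC759B807 = 6883958651772057607.

6883958651772057607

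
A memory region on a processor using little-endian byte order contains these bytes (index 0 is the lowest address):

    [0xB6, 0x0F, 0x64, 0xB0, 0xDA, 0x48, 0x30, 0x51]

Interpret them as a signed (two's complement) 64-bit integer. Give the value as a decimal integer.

Little-endian: lowest address holds the least-significant byte.
Reassemble most-significant byte first: 51 30 48 DA B0 64 0F B6 → 0x513048DAB0640FB6.
0x513048DAB0640FB6 = 5850256020053692342.

5850256020053692342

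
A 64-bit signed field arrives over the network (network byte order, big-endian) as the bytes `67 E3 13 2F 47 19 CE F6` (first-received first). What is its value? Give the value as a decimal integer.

Big-endian: lowest address holds the most-significant byte.
The bytes are already most-significant first: 0x67E3132F4719CEF6.
0x67E3132F4719CEF6 = 7485848099397160694.

7485848099397160694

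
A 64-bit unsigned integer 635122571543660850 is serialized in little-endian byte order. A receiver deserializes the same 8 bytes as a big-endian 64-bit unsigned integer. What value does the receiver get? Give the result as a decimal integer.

635122571543660850 in 64-bit hexadecimal is 0x08D0689D21B14932.
Stored little-endian, the bytes at ascending addresses are 32 49 B1 21 9D 68 D0 08.
Read back as big-endian, the last byte is least significant, giving 0x3249B1219D68D008.
0x3249B1219D68D008 = 3623622133129203720.

3623622133129203720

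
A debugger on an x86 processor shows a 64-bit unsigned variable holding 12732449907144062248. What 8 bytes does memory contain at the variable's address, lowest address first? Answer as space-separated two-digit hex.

28 F5 C6 2B BB BF B2 B0

12732449907144062248 in hexadecimal, padded to 64 bits, is 0xB0B2BFBB2BC6F528.
Split into bytes (most-significant first): B0 B2 BF BB 2B C6 F5 28.
Little-endian: lowest address holds the least-significant byte.
So at ascending addresses the bytes are 28 F5 C6 2B BB BF B2 B0.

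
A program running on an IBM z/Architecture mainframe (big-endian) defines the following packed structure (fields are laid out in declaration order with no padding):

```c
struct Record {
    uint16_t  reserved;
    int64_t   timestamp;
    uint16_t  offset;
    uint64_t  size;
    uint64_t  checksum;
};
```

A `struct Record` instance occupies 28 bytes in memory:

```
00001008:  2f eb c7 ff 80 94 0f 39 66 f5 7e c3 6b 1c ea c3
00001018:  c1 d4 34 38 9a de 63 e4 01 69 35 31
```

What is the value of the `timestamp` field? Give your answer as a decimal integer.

`timestamp` follows `reserved` (2 bytes), so it starts at byte offset 2 and occupies 8 bytes.
Bytes at offsets 2..9: C7 FF 80 94 0F 39 66 F5.
In big-endian order the high byte comes first in memory.
The bytes are already most-significant first: 0xC7FF80940F3966F5.
Top bit is set, so as a signed 64-bit value this is 0xC7FF80940F3966F5 − 2^64 = -4035365367701739787.

-4035365367701739787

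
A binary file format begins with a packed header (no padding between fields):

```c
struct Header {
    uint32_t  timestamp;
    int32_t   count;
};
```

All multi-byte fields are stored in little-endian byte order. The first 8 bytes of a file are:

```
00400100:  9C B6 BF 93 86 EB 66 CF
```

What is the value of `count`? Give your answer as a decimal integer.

`count` follows `timestamp` (4 bytes), so it starts at byte offset 4 and occupies 4 bytes.
Bytes at offsets 4..7: 86 EB 66 CF.
Little-endian stores the least-significant byte at the lowest address.
Reassemble most-significant byte first: CF 66 EB 86 → 0xCF66EB86.
Top bit is set, so as a signed 32-bit value this is 0xCF66EB86 − 2^32 = -815338618.

-815338618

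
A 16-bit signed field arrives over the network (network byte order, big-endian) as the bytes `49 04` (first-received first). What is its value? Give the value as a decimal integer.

Big-endian: lowest address holds the most-significant byte.
The bytes are already most-significant first: 0x4904.
0x4904 = 18692.

18692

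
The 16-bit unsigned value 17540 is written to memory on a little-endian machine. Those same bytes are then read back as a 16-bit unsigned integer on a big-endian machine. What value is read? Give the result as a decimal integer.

17540 in 16-bit hexadecimal is 0x4484.
Stored little-endian, the bytes at ascending addresses are 84 44.
Read back as big-endian, the last byte is least significant, giving 0x8444.
0x8444 = 33860.

33860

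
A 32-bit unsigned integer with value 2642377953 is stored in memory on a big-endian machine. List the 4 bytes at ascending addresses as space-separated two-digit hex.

2642377953 in hexadecimal, padded to 32 bits, is 0x9D7F7CE1.
Split into bytes (most-significant first): 9D 7F 7C E1.
In big-endian order the high byte comes first in memory.
So the memory order matches the most-significant-first order: 9D 7F 7C E1.

9D 7F 7C E1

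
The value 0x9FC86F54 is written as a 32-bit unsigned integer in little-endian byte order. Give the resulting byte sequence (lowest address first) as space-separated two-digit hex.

Split into bytes (most-significant first): 9F C8 6F 54.
In little-endian order the low byte comes first in memory.
So at ascending addresses the bytes are 54 6F C8 9F.

54 6F C8 9F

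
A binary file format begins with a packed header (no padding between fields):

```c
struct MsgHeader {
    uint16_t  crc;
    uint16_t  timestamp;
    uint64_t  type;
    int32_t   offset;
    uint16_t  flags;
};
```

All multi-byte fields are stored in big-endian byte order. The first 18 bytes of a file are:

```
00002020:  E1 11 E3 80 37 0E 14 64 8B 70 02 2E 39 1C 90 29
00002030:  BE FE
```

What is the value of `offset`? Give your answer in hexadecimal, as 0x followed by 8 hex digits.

`offset` follows `crc` (2 B), `timestamp` (2 B), `type` (8 B), so it starts at offset 2 + 2 + 8 = 12 and occupies 4 bytes.
Bytes at offsets 12..15: 39 1C 90 29.
Big-endian: lowest address holds the most-significant byte.
The bytes are already most-significant first: 0x391C9029.

0x391C9029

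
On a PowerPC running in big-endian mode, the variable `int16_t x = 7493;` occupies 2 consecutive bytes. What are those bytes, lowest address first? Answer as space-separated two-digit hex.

7493 in hexadecimal, padded to 16 bits, is 0x1D45.
Split into bytes (most-significant first): 1D 45.
Big-endian: lowest address holds the most-significant byte.
So the memory order matches the most-significant-first order: 1D 45.

1D 45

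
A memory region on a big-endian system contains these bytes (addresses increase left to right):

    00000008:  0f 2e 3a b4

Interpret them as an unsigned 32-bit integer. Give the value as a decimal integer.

In big-endian order the high byte comes first in memory.
The bytes are already most-significant first: 0x0F2E3AB4.
0x0F2E3AB4 = 254687924.

254687924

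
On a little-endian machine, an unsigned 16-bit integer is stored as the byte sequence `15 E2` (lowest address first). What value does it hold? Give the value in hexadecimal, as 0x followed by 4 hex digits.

Little-endian: lowest address holds the least-significant byte.
Reassemble most-significant byte first: E2 15 → 0xE215.

0xE215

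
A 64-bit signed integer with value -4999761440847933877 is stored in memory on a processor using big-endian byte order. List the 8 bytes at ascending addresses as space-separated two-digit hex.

Two's complement of -4999761440847933877 in 64 bits: 4999761440847933877 = 0x4562B88A636FB1B5; invert → 0xBA9D47759C904E4A; add 1 → 0xBA9D47759C904E4B.
Split into bytes (most-significant first): BA 9D 47 75 9C 90 4E 4B.
Big-endian stores the most-significant byte at the lowest address.
So the memory order matches the most-significant-first order: BA 9D 47 75 9C 90 4E 4B.

BA 9D 47 75 9C 90 4E 4B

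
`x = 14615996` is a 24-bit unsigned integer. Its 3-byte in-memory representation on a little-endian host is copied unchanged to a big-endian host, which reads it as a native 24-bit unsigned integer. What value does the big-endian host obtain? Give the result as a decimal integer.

12322271

14615996 in 24-bit hexadecimal is 0xDF05BC.
Stored little-endian, the bytes at ascending addresses are BC 05 DF.
Read back as big-endian, the last byte is least significant, giving 0xBC05DF.
0xBC05DF = 12322271.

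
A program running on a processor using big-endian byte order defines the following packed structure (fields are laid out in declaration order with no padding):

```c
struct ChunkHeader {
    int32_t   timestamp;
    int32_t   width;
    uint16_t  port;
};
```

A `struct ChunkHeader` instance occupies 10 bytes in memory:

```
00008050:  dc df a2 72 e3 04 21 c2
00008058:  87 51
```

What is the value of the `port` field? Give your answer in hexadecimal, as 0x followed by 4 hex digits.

0x8751

`port` follows `timestamp` (4 B), `width` (4 B), so it starts at offset 4 + 4 = 8 and occupies 2 bytes.
Bytes at offsets 8..9: 87 51.
Big-endian stores the most-significant byte at the lowest address.
The bytes are already most-significant first: 0x8751.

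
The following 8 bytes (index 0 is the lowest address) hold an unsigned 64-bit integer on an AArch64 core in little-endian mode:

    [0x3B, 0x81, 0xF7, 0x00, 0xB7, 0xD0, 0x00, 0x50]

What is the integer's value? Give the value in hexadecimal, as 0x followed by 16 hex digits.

Little-endian stores the least-significant byte at the lowest address.
Reassemble most-significant byte first: 50 00 D0 B7 00 F7 81 3B → 0x5000D0B700F7813B.

0x5000D0B700F7813B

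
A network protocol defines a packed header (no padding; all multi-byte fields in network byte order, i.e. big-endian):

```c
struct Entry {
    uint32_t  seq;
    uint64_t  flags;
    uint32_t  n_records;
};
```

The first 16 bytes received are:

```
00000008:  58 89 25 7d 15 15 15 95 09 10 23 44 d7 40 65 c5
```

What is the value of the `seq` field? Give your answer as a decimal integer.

1485383037

`seq` is the first field, at byte offset 0, occupying 4 bytes.
Bytes at offsets 0..3: 58 89 25 7D.
In big-endian order the high byte comes first in memory.
The bytes are already most-significant first: 0x5889257D.
0x5889257D = 1485383037.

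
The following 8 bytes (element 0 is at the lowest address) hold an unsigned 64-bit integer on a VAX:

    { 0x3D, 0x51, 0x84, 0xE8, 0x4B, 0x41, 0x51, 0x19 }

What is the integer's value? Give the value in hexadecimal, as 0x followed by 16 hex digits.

0x1951414BE884513D

In little-endian order the low byte comes first in memory.
Reassemble most-significant byte first: 19 51 41 4B E8 84 51 3D → 0x1951414BE884513D.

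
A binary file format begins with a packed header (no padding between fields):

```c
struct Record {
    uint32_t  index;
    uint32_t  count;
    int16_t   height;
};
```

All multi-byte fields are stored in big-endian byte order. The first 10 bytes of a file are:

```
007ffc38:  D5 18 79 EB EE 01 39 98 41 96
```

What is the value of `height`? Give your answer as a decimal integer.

`height` follows `index` (4 B), `count` (4 B), so it starts at offset 4 + 4 = 8 and occupies 2 bytes.
Bytes at offsets 8..9: 41 96.
In big-endian order the high byte comes first in memory.
The bytes are already most-significant first: 0x4196.
0x4196 = 16790.

16790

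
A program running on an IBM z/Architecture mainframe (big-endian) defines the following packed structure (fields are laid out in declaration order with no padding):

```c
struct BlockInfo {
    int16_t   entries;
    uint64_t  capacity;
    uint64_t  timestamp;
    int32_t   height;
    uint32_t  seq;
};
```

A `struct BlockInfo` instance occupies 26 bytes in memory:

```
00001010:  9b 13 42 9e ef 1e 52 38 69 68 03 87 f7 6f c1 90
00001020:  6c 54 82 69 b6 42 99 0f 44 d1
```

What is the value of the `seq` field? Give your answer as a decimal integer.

2567914705

`seq` follows `entries` (2 B), `capacity` (8 B), `timestamp` (8 B), `height` (4 B), so it starts at offset 2 + 8 + 8 + 4 = 22 and occupies 4 bytes.
Bytes at offsets 22..25: 99 0F 44 D1.
In big-endian order the high byte comes first in memory.
The bytes are already most-significant first: 0x990F44D1.
0x990F44D1 = 2567914705.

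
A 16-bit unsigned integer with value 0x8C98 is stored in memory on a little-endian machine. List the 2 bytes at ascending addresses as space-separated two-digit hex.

98 8C

Split into bytes (most-significant first): 8C 98.
Little-endian stores the least-significant byte at the lowest address.
So at ascending addresses the bytes are 98 8C.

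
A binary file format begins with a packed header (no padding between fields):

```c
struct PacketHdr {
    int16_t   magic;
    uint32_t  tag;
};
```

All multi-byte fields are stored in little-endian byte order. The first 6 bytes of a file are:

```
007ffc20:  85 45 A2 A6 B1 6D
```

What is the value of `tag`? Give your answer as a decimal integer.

1840359074

`tag` follows `magic` (2 bytes), so it starts at byte offset 2 and occupies 4 bytes.
Bytes at offsets 2..5: A2 A6 B1 6D.
Little-endian: lowest address holds the least-significant byte.
Reassemble most-significant byte first: 6D B1 A6 A2 → 0x6DB1A6A2.
0x6DB1A6A2 = 1840359074.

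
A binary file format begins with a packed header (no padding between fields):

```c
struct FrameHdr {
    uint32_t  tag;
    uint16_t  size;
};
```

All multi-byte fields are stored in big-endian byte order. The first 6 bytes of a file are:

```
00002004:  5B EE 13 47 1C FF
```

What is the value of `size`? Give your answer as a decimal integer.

7423

`size` follows `tag` (4 bytes), so it starts at byte offset 4 and occupies 2 bytes.
Bytes at offsets 4..5: 1C FF.
Big-endian: lowest address holds the most-significant byte.
The bytes are already most-significant first: 0x1CFF.
0x1CFF = 7423.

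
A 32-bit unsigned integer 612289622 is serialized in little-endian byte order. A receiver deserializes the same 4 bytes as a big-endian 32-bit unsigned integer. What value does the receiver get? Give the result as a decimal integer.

1456242212

612289622 in 32-bit hexadecimal is 0x247ECC56.
Stored little-endian, the bytes at ascending addresses are 56 CC 7E 24.
Read back as big-endian, the last byte is least significant, giving 0x56CC7E24.
0x56CC7E24 = 1456242212.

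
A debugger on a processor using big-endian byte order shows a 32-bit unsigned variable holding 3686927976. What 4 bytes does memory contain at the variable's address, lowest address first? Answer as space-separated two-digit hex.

3686927976 in hexadecimal, padded to 32 bits, is 0xDBC20E68.
Split into bytes (most-significant first): DB C2 0E 68.
Big-endian: lowest address holds the most-significant byte.
So the memory order matches the most-significant-first order: DB C2 0E 68.

DB C2 0E 68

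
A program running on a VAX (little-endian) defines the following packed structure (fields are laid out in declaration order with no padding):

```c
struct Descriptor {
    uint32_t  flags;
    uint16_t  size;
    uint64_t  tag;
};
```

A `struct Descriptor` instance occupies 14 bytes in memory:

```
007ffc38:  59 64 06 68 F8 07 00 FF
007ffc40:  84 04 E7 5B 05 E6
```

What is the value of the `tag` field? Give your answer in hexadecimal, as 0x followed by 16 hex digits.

`tag` follows `flags` (4 B), `size` (2 B), so it starts at offset 4 + 2 = 6 and occupies 8 bytes.
Bytes at offsets 6..13: 00 FF 84 04 E7 5B 05 E6.
Little-endian stores the least-significant byte at the lowest address.
Reassemble most-significant byte first: E6 05 5B E7 04 84 FF 00 → 0xE6055BE70484FF00.

0xE6055BE70484FF00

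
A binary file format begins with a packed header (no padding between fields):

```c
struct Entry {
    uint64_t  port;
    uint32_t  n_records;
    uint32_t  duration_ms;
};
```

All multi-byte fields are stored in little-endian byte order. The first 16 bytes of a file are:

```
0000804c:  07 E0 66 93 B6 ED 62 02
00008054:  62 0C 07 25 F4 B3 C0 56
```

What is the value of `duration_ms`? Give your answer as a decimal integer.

`duration_ms` follows `port` (8 B), `n_records` (4 B), so it starts at offset 8 + 4 = 12 and occupies 4 bytes.
Bytes at offsets 12..15: F4 B3 C0 56.
Little-endian stores the least-significant byte at the lowest address.
Reassemble most-significant byte first: 56 C0 B3 F4 → 0x56C0B3F4.
0x56C0B3F4 = 1455469556.

1455469556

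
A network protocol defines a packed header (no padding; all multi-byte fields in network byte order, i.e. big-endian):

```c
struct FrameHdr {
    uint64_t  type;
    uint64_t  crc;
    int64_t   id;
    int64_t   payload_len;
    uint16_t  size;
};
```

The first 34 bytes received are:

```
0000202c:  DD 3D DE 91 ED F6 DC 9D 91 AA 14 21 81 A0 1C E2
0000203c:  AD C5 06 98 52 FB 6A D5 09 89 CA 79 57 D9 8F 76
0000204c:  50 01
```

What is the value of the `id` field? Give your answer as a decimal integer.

-5925322483439015211

`id` follows `type` (8 B), `crc` (8 B), so it starts at offset 8 + 8 = 16 and occupies 8 bytes.
Bytes at offsets 16..23: AD C5 06 98 52 FB 6A D5.
In big-endian order the high byte comes first in memory.
The bytes are already most-significant first: 0xADC5069852FB6AD5.
Top bit is set, so as a signed 64-bit value this is 0xADC5069852FB6AD5 − 2^64 = -5925322483439015211.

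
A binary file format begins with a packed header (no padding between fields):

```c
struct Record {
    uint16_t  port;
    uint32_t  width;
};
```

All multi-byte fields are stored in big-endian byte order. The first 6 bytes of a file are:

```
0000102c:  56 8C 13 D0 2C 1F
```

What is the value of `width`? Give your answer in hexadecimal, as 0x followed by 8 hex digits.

`width` follows `port` (2 bytes), so it starts at byte offset 2 and occupies 4 bytes.
Bytes at offsets 2..5: 13 D0 2C 1F.
Big-endian: lowest address holds the most-significant byte.
The bytes are already most-significant first: 0x13D02C1F.

0x13D02C1F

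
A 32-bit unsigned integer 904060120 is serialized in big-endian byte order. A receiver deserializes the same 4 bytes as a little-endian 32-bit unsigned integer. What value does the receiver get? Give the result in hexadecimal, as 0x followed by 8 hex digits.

904060120 in 32-bit hexadecimal is 0x35E2DCD8.
Stored big-endian, the bytes at ascending addresses are 35 E2 DC D8.
Read back as little-endian, the first byte is least significant, giving 0xD8DCE235.

0xD8DCE235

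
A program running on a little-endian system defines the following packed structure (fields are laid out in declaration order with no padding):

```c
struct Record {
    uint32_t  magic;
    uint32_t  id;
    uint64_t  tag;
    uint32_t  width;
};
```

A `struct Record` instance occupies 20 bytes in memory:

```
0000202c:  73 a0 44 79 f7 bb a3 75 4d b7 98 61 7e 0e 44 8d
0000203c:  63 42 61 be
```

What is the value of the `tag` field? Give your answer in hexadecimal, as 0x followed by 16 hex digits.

0x8D440E7E6198B74D

`tag` follows `magic` (4 B), `id` (4 B), so it starts at offset 4 + 4 = 8 and occupies 8 bytes.
Bytes at offsets 8..15: 4D B7 98 61 7E 0E 44 8D.
Little-endian: lowest address holds the least-significant byte.
Reassemble most-significant byte first: 8D 44 0E 7E 61 98 B7 4D → 0x8D440E7E6198B74D.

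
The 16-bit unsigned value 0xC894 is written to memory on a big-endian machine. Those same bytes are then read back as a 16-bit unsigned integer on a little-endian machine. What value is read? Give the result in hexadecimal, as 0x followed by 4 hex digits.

0x94C8

Stored big-endian, the bytes at ascending addresses are C8 94.
Read back as little-endian, the first byte is least significant, giving 0x94C8.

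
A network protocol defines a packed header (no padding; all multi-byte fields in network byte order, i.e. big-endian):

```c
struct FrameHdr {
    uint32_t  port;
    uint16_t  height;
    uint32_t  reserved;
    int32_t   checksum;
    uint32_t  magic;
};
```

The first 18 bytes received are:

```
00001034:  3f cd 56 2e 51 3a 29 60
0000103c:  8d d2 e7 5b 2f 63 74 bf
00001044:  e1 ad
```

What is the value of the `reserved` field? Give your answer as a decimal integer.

`reserved` follows `port` (4 B), `height` (2 B), so it starts at offset 4 + 2 = 6 and occupies 4 bytes.
Bytes at offsets 6..9: 29 60 8D D2.
In big-endian order the high byte comes first in memory.
The bytes are already most-significant first: 0x29608DD2.
0x29608DD2 = 694193618.

694193618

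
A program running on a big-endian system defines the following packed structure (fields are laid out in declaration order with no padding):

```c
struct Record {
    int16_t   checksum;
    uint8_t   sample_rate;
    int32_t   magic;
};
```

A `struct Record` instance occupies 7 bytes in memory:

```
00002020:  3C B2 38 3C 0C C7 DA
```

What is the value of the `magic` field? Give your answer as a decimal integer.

1007470554

`magic` follows `checksum` (2 B), `sample_rate` (1 B), so it starts at offset 2 + 1 = 3 and occupies 4 bytes.
Bytes at offsets 3..6: 3C 0C C7 DA.
Big-endian: lowest address holds the most-significant byte.
The bytes are already most-significant first: 0x3C0CC7DA.
0x3C0CC7DA = 1007470554.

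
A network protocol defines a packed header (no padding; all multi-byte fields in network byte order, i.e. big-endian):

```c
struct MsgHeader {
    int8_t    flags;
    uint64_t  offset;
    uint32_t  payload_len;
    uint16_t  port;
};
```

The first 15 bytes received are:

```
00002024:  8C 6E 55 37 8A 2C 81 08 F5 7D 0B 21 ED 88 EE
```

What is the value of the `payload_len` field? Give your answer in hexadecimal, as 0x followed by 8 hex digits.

0x7D0B21ED

`payload_len` follows `flags` (1 B), `offset` (8 B), so it starts at offset 1 + 8 = 9 and occupies 4 bytes.
Bytes at offsets 9..12: 7D 0B 21 ED.
Big-endian stores the most-significant byte at the lowest address.
The bytes are already most-significant first: 0x7D0B21ED.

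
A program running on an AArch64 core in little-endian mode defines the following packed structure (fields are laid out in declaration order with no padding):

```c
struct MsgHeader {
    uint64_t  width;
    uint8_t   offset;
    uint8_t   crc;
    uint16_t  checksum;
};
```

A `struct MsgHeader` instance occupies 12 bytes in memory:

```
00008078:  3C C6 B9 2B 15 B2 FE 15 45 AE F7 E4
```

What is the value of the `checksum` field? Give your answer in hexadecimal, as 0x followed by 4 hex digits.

0xE4F7

`checksum` follows `width` (8 B), `offset` (1 B), `crc` (1 B), so it starts at offset 8 + 1 + 1 = 10 and occupies 2 bytes.
Bytes at offsets 10..11: F7 E4.
Little-endian stores the least-significant byte at the lowest address.
Reassemble most-significant byte first: E4 F7 → 0xE4F7.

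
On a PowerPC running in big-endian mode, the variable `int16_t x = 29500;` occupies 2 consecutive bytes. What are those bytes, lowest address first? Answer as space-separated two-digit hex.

29500 in hexadecimal, padded to 16 bits, is 0x733C.
Split into bytes (most-significant first): 73 3C.
Big-endian stores the most-significant byte at the lowest address.
So the memory order matches the most-significant-first order: 73 3C.

73 3C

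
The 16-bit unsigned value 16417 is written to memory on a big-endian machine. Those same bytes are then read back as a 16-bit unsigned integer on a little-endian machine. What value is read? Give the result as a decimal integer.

8512

16417 in 16-bit hexadecimal is 0x4021.
Stored big-endian, the bytes at ascending addresses are 40 21.
Read back as little-endian, the first byte is least significant, giving 0x2140.
0x2140 = 8512.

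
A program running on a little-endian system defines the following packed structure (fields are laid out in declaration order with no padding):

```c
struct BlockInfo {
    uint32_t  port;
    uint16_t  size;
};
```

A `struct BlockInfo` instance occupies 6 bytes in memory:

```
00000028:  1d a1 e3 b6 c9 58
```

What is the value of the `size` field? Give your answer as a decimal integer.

`size` follows `port` (4 bytes), so it starts at byte offset 4 and occupies 2 bytes.
Bytes at offsets 4..5: C9 58.
Little-endian: lowest address holds the least-significant byte.
Reassemble most-significant byte first: 58 C9 → 0x58C9.
0x58C9 = 22729.

22729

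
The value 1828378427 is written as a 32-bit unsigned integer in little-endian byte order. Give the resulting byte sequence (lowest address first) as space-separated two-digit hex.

1828378427 in hexadecimal, padded to 32 bits, is 0x6CFAD73B.
Split into bytes (most-significant first): 6C FA D7 3B.
Little-endian: lowest address holds the least-significant byte.
So at ascending addresses the bytes are 3B D7 FA 6C.

3B D7 FA 6C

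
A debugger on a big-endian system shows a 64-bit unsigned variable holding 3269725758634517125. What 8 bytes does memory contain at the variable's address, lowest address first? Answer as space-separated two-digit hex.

3269725758634517125 in hexadecimal, padded to 64 bits, is 0x2D606640F45AE285.
Split into bytes (most-significant first): 2D 60 66 40 F4 5A E2 85.
Big-endian stores the most-significant byte at the lowest address.
So the memory order matches the most-significant-first order: 2D 60 66 40 F4 5A E2 85.

2D 60 66 40 F4 5A E2 85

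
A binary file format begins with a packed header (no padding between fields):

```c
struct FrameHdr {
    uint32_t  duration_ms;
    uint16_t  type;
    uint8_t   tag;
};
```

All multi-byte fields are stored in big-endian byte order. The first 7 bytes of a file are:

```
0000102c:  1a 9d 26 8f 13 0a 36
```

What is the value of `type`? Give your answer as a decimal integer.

`type` follows `duration_ms` (4 bytes), so it starts at byte offset 4 and occupies 2 bytes.
Bytes at offsets 4..5: 13 0A.
In big-endian order the high byte comes first in memory.
The bytes are already most-significant first: 0x130A.
0x130A = 4874.

4874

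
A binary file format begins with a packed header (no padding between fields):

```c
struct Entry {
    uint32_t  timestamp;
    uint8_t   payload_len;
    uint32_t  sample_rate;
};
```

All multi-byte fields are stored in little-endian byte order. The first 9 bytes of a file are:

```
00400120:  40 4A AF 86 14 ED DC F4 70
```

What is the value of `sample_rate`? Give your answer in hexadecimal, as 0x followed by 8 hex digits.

`sample_rate` follows `timestamp` (4 B), `payload_len` (1 B), so it starts at offset 4 + 1 = 5 and occupies 4 bytes.
Bytes at offsets 5..8: ED DC F4 70.
Little-endian: lowest address holds the least-significant byte.
Reassemble most-significant byte first: 70 F4 DC ED → 0x70F4DCED.

0x70F4DCED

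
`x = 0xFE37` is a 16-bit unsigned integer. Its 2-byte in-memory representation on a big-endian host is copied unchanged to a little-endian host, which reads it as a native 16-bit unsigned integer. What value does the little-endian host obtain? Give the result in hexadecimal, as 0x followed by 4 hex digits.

Stored big-endian, the bytes at ascending addresses are FE 37.
Read back as little-endian, the first byte is least significant, giving 0x37FE.

0x37FE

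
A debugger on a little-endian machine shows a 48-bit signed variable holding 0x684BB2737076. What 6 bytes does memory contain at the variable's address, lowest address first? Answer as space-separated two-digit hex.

Split into bytes (most-significant first): 68 4B B2 73 70 76.
Little-endian stores the least-significant byte at the lowest address.
So at ascending addresses the bytes are 76 70 73 B2 4B 68.

76 70 73 B2 4B 68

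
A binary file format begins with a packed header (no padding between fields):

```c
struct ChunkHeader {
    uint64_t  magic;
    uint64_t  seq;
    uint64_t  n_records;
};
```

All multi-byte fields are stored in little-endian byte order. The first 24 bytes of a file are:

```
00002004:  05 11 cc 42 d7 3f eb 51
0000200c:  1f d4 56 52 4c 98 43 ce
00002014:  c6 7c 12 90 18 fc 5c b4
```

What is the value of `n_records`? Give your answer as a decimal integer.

12996539807110954182

`n_records` follows `magic` (8 B), `seq` (8 B), so it starts at offset 8 + 8 = 16 and occupies 8 bytes.
Bytes at offsets 16..23: C6 7C 12 90 18 FC 5C B4.
In little-endian order the low byte comes first in memory.
Reassemble most-significant byte first: B4 5C FC 18 90 12 7C C6 → 0xB45CFC1890127CC6.
0xB45CFC1890127CC6 = 12996539807110954182.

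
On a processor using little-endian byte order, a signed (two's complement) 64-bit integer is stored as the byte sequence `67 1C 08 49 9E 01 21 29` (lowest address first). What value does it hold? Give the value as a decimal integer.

Little-endian stores the least-significant byte at the lowest address.
Reassemble most-significant byte first: 29 21 01 9E 49 08 1C 67 → 0x2921019E49081C67.
0x2921019E49081C67 = 2963651809128225895.

2963651809128225895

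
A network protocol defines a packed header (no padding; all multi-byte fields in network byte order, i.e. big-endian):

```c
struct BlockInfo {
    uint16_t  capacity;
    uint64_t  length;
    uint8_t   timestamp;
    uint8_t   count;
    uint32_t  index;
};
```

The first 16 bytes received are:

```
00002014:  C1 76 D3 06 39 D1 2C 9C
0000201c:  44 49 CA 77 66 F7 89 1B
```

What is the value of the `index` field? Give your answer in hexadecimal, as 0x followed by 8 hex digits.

`index` follows `capacity` (2 B), `length` (8 B), `timestamp` (1 B), `count` (1 B), so it starts at offset 2 + 8 + 1 + 1 = 12 and occupies 4 bytes.
Bytes at offsets 12..15: 66 F7 89 1B.
In big-endian order the high byte comes first in memory.
The bytes are already most-significant first: 0x66F7891B.

0x66F7891B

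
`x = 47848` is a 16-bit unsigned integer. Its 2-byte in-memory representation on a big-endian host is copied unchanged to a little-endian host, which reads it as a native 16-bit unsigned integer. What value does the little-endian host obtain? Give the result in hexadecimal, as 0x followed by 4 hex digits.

0xE8BA

47848 in 16-bit hexadecimal is 0xBAE8.
Stored big-endian, the bytes at ascending addresses are BA E8.
Read back as little-endian, the first byte is least significant, giving 0xE8BA.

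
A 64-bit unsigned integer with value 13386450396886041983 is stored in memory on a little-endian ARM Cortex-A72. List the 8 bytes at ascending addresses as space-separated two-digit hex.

13386450396886041983 in hexadecimal, padded to 64 bits, is 0xB9C639B625C7857F.
Split into bytes (most-significant first): B9 C6 39 B6 25 C7 85 7F.
In little-endian order the low byte comes first in memory.
So at ascending addresses the bytes are 7F 85 C7 25 B6 39 C6 B9.

7F 85 C7 25 B6 39 C6 B9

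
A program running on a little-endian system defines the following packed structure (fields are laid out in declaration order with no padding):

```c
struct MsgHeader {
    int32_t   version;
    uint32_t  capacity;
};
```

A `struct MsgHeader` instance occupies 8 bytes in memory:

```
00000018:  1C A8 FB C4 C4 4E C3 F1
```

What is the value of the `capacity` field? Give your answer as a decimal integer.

4056108740

`capacity` follows `version` (4 bytes), so it starts at byte offset 4 and occupies 4 bytes.
Bytes at offsets 4..7: C4 4E C3 F1.
In little-endian order the low byte comes first in memory.
Reassemble most-significant byte first: F1 C3 4E C4 → 0xF1C34EC4.
0xF1C34EC4 = 4056108740.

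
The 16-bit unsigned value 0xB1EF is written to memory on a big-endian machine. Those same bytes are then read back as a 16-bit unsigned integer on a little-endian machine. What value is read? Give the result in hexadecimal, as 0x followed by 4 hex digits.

Stored big-endian, the bytes at ascending addresses are B1 EF.
Read back as little-endian, the first byte is least significant, giving 0xEFB1.

0xEFB1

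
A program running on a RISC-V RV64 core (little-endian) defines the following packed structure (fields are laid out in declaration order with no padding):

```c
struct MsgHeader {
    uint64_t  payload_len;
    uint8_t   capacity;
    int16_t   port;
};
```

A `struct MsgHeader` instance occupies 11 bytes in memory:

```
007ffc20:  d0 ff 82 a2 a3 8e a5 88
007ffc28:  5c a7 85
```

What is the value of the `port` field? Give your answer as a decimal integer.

`port` follows `payload_len` (8 B), `capacity` (1 B), so it starts at offset 8 + 1 = 9 and occupies 2 bytes.
Bytes at offsets 9..10: A7 85.
In little-endian order the low byte comes first in memory.
Reassemble most-significant byte first: 85 A7 → 0x85A7.
Top bit is set, so as a signed 16-bit value this is 0x85A7 − 2^16 = -31321.

-31321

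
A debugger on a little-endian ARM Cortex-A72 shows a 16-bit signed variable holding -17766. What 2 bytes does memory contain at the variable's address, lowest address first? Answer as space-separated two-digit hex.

Two's complement of -17766 in 16 bits: 17766 = 0x4566; invert → 0xBA99; add 1 → 0xBA9A.
Split into bytes (most-significant first): BA 9A.
Little-endian: lowest address holds the least-significant byte.
So at ascending addresses the bytes are 9A BA.

9A BA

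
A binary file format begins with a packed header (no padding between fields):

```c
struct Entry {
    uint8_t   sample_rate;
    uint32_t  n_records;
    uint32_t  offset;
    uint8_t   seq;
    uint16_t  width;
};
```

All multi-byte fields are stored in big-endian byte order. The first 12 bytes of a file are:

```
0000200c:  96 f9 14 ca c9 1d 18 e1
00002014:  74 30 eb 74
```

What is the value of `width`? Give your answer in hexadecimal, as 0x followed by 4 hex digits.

0xEB74

`width` follows `sample_rate` (1 B), `n_records` (4 B), `offset` (4 B), `seq` (1 B), so it starts at offset 1 + 4 + 4 + 1 = 10 and occupies 2 bytes.
Bytes at offsets 10..11: EB 74.
In big-endian order the high byte comes first in memory.
The bytes are already most-significant first: 0xEB74.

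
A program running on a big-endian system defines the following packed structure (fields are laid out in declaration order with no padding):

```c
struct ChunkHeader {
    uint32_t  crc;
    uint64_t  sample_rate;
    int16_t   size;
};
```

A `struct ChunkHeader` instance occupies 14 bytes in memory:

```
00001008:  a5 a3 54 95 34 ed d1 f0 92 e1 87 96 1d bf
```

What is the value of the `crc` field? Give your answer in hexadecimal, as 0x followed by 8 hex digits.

0xA5A35495

`crc` is the first field, at byte offset 0, occupying 4 bytes.
Bytes at offsets 0..3: A5 A3 54 95.
In big-endian order the high byte comes first in memory.
The bytes are already most-significant first: 0xA5A35495.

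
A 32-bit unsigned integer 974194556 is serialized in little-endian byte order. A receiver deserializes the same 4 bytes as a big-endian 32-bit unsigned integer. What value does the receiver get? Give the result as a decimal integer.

974194556 in 32-bit hexadecimal is 0x3A11077C.
Stored little-endian, the bytes at ascending addresses are 7C 07 11 3A.
Read back as big-endian, the last byte is least significant, giving 0x7C07113A.
0x7C07113A = 2080837946.

2080837946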